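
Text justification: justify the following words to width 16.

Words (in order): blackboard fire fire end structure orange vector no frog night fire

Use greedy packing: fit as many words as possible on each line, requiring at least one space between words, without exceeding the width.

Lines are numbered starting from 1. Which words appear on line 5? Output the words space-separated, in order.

Line 1: ['blackboard', 'fire'] (min_width=15, slack=1)
Line 2: ['fire', 'end'] (min_width=8, slack=8)
Line 3: ['structure', 'orange'] (min_width=16, slack=0)
Line 4: ['vector', 'no', 'frog'] (min_width=14, slack=2)
Line 5: ['night', 'fire'] (min_width=10, slack=6)

Answer: night fire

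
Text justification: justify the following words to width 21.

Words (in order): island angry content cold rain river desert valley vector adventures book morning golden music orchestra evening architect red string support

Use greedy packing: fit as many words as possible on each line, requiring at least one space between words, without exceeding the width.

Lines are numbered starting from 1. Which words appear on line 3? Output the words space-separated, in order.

Line 1: ['island', 'angry', 'content'] (min_width=20, slack=1)
Line 2: ['cold', 'rain', 'river'] (min_width=15, slack=6)
Line 3: ['desert', 'valley', 'vector'] (min_width=20, slack=1)
Line 4: ['adventures', 'book'] (min_width=15, slack=6)
Line 5: ['morning', 'golden', 'music'] (min_width=20, slack=1)
Line 6: ['orchestra', 'evening'] (min_width=17, slack=4)
Line 7: ['architect', 'red', 'string'] (min_width=20, slack=1)
Line 8: ['support'] (min_width=7, slack=14)

Answer: desert valley vector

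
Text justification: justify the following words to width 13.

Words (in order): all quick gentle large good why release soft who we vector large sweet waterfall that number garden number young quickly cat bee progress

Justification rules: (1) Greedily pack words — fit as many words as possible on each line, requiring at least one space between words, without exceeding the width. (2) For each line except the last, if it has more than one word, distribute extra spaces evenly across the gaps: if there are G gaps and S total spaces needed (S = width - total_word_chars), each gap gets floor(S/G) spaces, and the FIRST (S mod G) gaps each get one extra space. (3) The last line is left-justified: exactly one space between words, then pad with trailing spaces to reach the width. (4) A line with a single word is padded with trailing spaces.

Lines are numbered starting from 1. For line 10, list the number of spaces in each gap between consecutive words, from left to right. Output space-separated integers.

Answer: 1

Derivation:
Line 1: ['all', 'quick'] (min_width=9, slack=4)
Line 2: ['gentle', 'large'] (min_width=12, slack=1)
Line 3: ['good', 'why'] (min_width=8, slack=5)
Line 4: ['release', 'soft'] (min_width=12, slack=1)
Line 5: ['who', 'we', 'vector'] (min_width=13, slack=0)
Line 6: ['large', 'sweet'] (min_width=11, slack=2)
Line 7: ['waterfall'] (min_width=9, slack=4)
Line 8: ['that', 'number'] (min_width=11, slack=2)
Line 9: ['garden', 'number'] (min_width=13, slack=0)
Line 10: ['young', 'quickly'] (min_width=13, slack=0)
Line 11: ['cat', 'bee'] (min_width=7, slack=6)
Line 12: ['progress'] (min_width=8, slack=5)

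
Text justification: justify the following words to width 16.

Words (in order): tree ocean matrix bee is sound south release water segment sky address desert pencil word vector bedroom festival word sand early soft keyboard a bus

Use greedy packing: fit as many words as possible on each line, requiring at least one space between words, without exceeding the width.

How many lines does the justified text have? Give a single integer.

Answer: 11

Derivation:
Line 1: ['tree', 'ocean'] (min_width=10, slack=6)
Line 2: ['matrix', 'bee', 'is'] (min_width=13, slack=3)
Line 3: ['sound', 'south'] (min_width=11, slack=5)
Line 4: ['release', 'water'] (min_width=13, slack=3)
Line 5: ['segment', 'sky'] (min_width=11, slack=5)
Line 6: ['address', 'desert'] (min_width=14, slack=2)
Line 7: ['pencil', 'word'] (min_width=11, slack=5)
Line 8: ['vector', 'bedroom'] (min_width=14, slack=2)
Line 9: ['festival', 'word'] (min_width=13, slack=3)
Line 10: ['sand', 'early', 'soft'] (min_width=15, slack=1)
Line 11: ['keyboard', 'a', 'bus'] (min_width=14, slack=2)
Total lines: 11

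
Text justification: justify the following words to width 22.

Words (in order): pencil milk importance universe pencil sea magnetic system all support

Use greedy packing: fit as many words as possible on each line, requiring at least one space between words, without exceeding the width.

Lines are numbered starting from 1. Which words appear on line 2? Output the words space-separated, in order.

Answer: universe pencil sea

Derivation:
Line 1: ['pencil', 'milk', 'importance'] (min_width=22, slack=0)
Line 2: ['universe', 'pencil', 'sea'] (min_width=19, slack=3)
Line 3: ['magnetic', 'system', 'all'] (min_width=19, slack=3)
Line 4: ['support'] (min_width=7, slack=15)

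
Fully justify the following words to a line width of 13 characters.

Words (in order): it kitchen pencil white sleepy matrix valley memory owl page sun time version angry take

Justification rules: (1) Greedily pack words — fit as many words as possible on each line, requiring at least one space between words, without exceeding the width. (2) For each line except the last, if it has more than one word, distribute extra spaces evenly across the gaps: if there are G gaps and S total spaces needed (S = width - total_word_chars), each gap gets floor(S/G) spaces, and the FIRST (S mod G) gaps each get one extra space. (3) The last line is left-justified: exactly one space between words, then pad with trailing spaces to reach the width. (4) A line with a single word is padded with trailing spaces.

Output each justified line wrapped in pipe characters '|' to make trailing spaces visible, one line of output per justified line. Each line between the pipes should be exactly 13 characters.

Answer: |it    kitchen|
|pencil  white|
|sleepy matrix|
|valley memory|
|owl  page sun|
|time  version|
|angry take   |

Derivation:
Line 1: ['it', 'kitchen'] (min_width=10, slack=3)
Line 2: ['pencil', 'white'] (min_width=12, slack=1)
Line 3: ['sleepy', 'matrix'] (min_width=13, slack=0)
Line 4: ['valley', 'memory'] (min_width=13, slack=0)
Line 5: ['owl', 'page', 'sun'] (min_width=12, slack=1)
Line 6: ['time', 'version'] (min_width=12, slack=1)
Line 7: ['angry', 'take'] (min_width=10, slack=3)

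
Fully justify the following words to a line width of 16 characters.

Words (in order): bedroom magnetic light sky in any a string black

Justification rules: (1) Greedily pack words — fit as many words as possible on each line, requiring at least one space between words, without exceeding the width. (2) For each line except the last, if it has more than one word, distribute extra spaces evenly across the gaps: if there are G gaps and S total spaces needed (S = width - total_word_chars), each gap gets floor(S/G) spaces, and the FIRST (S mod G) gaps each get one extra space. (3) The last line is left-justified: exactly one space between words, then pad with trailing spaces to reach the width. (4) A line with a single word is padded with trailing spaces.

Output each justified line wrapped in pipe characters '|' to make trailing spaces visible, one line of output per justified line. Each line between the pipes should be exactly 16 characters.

Answer: |bedroom magnetic|
|light sky in any|
|a string black  |

Derivation:
Line 1: ['bedroom', 'magnetic'] (min_width=16, slack=0)
Line 2: ['light', 'sky', 'in', 'any'] (min_width=16, slack=0)
Line 3: ['a', 'string', 'black'] (min_width=14, slack=2)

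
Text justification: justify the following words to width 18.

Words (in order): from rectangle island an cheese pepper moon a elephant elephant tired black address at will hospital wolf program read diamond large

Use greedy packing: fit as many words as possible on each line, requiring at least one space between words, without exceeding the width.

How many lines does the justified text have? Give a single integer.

Answer: 9

Derivation:
Line 1: ['from', 'rectangle'] (min_width=14, slack=4)
Line 2: ['island', 'an', 'cheese'] (min_width=16, slack=2)
Line 3: ['pepper', 'moon', 'a'] (min_width=13, slack=5)
Line 4: ['elephant', 'elephant'] (min_width=17, slack=1)
Line 5: ['tired', 'black'] (min_width=11, slack=7)
Line 6: ['address', 'at', 'will'] (min_width=15, slack=3)
Line 7: ['hospital', 'wolf'] (min_width=13, slack=5)
Line 8: ['program', 'read'] (min_width=12, slack=6)
Line 9: ['diamond', 'large'] (min_width=13, slack=5)
Total lines: 9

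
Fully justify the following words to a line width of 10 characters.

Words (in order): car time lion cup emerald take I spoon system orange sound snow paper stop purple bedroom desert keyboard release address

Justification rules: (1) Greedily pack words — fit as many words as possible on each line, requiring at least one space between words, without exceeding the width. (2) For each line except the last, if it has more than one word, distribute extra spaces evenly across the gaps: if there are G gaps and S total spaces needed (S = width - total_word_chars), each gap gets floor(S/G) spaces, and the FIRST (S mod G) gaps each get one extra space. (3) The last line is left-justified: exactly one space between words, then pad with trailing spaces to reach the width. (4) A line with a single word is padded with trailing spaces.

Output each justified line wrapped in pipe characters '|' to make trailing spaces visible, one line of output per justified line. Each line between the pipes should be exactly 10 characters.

Line 1: ['car', 'time'] (min_width=8, slack=2)
Line 2: ['lion', 'cup'] (min_width=8, slack=2)
Line 3: ['emerald'] (min_width=7, slack=3)
Line 4: ['take', 'I'] (min_width=6, slack=4)
Line 5: ['spoon'] (min_width=5, slack=5)
Line 6: ['system'] (min_width=6, slack=4)
Line 7: ['orange'] (min_width=6, slack=4)
Line 8: ['sound', 'snow'] (min_width=10, slack=0)
Line 9: ['paper', 'stop'] (min_width=10, slack=0)
Line 10: ['purple'] (min_width=6, slack=4)
Line 11: ['bedroom'] (min_width=7, slack=3)
Line 12: ['desert'] (min_width=6, slack=4)
Line 13: ['keyboard'] (min_width=8, slack=2)
Line 14: ['release'] (min_width=7, slack=3)
Line 15: ['address'] (min_width=7, slack=3)

Answer: |car   time|
|lion   cup|
|emerald   |
|take     I|
|spoon     |
|system    |
|orange    |
|sound snow|
|paper stop|
|purple    |
|bedroom   |
|desert    |
|keyboard  |
|release   |
|address   |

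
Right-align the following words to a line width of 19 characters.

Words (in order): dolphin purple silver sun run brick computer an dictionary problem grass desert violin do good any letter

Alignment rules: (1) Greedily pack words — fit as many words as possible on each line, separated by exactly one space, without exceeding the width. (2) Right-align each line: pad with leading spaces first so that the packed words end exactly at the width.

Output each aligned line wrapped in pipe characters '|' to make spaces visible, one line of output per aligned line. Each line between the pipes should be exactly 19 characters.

Answer: |     dolphin purple|
|     silver sun run|
|  brick computer an|
| dictionary problem|
|grass desert violin|
| do good any letter|

Derivation:
Line 1: ['dolphin', 'purple'] (min_width=14, slack=5)
Line 2: ['silver', 'sun', 'run'] (min_width=14, slack=5)
Line 3: ['brick', 'computer', 'an'] (min_width=17, slack=2)
Line 4: ['dictionary', 'problem'] (min_width=18, slack=1)
Line 5: ['grass', 'desert', 'violin'] (min_width=19, slack=0)
Line 6: ['do', 'good', 'any', 'letter'] (min_width=18, slack=1)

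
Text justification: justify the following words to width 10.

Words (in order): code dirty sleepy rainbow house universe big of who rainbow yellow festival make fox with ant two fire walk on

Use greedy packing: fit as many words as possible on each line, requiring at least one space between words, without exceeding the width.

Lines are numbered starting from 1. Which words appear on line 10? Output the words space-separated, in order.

Line 1: ['code', 'dirty'] (min_width=10, slack=0)
Line 2: ['sleepy'] (min_width=6, slack=4)
Line 3: ['rainbow'] (min_width=7, slack=3)
Line 4: ['house'] (min_width=5, slack=5)
Line 5: ['universe'] (min_width=8, slack=2)
Line 6: ['big', 'of', 'who'] (min_width=10, slack=0)
Line 7: ['rainbow'] (min_width=7, slack=3)
Line 8: ['yellow'] (min_width=6, slack=4)
Line 9: ['festival'] (min_width=8, slack=2)
Line 10: ['make', 'fox'] (min_width=8, slack=2)
Line 11: ['with', 'ant'] (min_width=8, slack=2)
Line 12: ['two', 'fire'] (min_width=8, slack=2)
Line 13: ['walk', 'on'] (min_width=7, slack=3)

Answer: make fox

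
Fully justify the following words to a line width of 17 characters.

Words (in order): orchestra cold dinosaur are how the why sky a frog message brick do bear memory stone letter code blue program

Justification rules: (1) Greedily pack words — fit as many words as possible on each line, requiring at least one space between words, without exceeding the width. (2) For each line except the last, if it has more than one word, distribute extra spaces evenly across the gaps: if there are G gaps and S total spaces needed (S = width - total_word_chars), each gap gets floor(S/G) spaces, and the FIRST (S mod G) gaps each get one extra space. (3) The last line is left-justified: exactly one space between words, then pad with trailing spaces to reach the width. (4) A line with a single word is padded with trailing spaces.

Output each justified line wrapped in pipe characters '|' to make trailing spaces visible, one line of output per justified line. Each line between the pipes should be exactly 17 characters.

Answer: |orchestra    cold|
|dinosaur  are how|
|the   why  sky  a|
|frog      message|
|brick   do   bear|
|memory      stone|
|letter  code blue|
|program          |

Derivation:
Line 1: ['orchestra', 'cold'] (min_width=14, slack=3)
Line 2: ['dinosaur', 'are', 'how'] (min_width=16, slack=1)
Line 3: ['the', 'why', 'sky', 'a'] (min_width=13, slack=4)
Line 4: ['frog', 'message'] (min_width=12, slack=5)
Line 5: ['brick', 'do', 'bear'] (min_width=13, slack=4)
Line 6: ['memory', 'stone'] (min_width=12, slack=5)
Line 7: ['letter', 'code', 'blue'] (min_width=16, slack=1)
Line 8: ['program'] (min_width=7, slack=10)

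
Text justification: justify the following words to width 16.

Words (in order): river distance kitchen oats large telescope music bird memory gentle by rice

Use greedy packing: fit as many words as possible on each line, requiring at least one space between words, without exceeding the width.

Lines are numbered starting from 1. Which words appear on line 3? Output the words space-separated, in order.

Answer: large telescope

Derivation:
Line 1: ['river', 'distance'] (min_width=14, slack=2)
Line 2: ['kitchen', 'oats'] (min_width=12, slack=4)
Line 3: ['large', 'telescope'] (min_width=15, slack=1)
Line 4: ['music', 'bird'] (min_width=10, slack=6)
Line 5: ['memory', 'gentle', 'by'] (min_width=16, slack=0)
Line 6: ['rice'] (min_width=4, slack=12)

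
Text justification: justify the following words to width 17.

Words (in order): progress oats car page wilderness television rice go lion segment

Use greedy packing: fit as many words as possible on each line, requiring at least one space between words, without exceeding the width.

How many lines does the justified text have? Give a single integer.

Answer: 4

Derivation:
Line 1: ['progress', 'oats', 'car'] (min_width=17, slack=0)
Line 2: ['page', 'wilderness'] (min_width=15, slack=2)
Line 3: ['television', 'rice'] (min_width=15, slack=2)
Line 4: ['go', 'lion', 'segment'] (min_width=15, slack=2)
Total lines: 4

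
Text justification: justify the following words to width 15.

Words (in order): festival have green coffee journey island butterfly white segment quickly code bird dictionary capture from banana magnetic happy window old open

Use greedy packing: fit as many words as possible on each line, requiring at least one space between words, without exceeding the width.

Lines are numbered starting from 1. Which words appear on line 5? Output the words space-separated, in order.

Line 1: ['festival', 'have'] (min_width=13, slack=2)
Line 2: ['green', 'coffee'] (min_width=12, slack=3)
Line 3: ['journey', 'island'] (min_width=14, slack=1)
Line 4: ['butterfly', 'white'] (min_width=15, slack=0)
Line 5: ['segment', 'quickly'] (min_width=15, slack=0)
Line 6: ['code', 'bird'] (min_width=9, slack=6)
Line 7: ['dictionary'] (min_width=10, slack=5)
Line 8: ['capture', 'from'] (min_width=12, slack=3)
Line 9: ['banana', 'magnetic'] (min_width=15, slack=0)
Line 10: ['happy', 'window'] (min_width=12, slack=3)
Line 11: ['old', 'open'] (min_width=8, slack=7)

Answer: segment quickly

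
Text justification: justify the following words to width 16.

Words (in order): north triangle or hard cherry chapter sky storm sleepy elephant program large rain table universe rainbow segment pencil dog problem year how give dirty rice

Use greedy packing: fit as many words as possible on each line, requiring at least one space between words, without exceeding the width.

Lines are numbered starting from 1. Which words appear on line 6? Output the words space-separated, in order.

Answer: large rain table

Derivation:
Line 1: ['north', 'triangle'] (min_width=14, slack=2)
Line 2: ['or', 'hard', 'cherry'] (min_width=14, slack=2)
Line 3: ['chapter', 'sky'] (min_width=11, slack=5)
Line 4: ['storm', 'sleepy'] (min_width=12, slack=4)
Line 5: ['elephant', 'program'] (min_width=16, slack=0)
Line 6: ['large', 'rain', 'table'] (min_width=16, slack=0)
Line 7: ['universe', 'rainbow'] (min_width=16, slack=0)
Line 8: ['segment', 'pencil'] (min_width=14, slack=2)
Line 9: ['dog', 'problem', 'year'] (min_width=16, slack=0)
Line 10: ['how', 'give', 'dirty'] (min_width=14, slack=2)
Line 11: ['rice'] (min_width=4, slack=12)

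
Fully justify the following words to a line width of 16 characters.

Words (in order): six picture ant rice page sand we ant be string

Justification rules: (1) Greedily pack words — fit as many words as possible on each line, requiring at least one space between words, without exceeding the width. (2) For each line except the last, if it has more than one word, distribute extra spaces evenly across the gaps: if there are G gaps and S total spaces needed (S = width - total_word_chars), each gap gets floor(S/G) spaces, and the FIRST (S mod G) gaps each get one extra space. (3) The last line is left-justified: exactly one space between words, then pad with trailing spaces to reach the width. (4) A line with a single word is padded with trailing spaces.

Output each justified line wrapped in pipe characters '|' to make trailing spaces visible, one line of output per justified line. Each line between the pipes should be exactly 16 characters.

Line 1: ['six', 'picture', 'ant'] (min_width=15, slack=1)
Line 2: ['rice', 'page', 'sand'] (min_width=14, slack=2)
Line 3: ['we', 'ant', 'be', 'string'] (min_width=16, slack=0)

Answer: |six  picture ant|
|rice  page  sand|
|we ant be string|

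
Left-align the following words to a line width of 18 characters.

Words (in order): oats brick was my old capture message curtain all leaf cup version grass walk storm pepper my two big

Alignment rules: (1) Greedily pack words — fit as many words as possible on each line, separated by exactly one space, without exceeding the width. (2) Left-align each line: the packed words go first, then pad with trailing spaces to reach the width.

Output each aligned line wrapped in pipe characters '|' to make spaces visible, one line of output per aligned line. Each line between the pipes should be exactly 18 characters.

Answer: |oats brick was my |
|old capture       |
|message curtain   |
|all leaf cup      |
|version grass walk|
|storm pepper my   |
|two big           |

Derivation:
Line 1: ['oats', 'brick', 'was', 'my'] (min_width=17, slack=1)
Line 2: ['old', 'capture'] (min_width=11, slack=7)
Line 3: ['message', 'curtain'] (min_width=15, slack=3)
Line 4: ['all', 'leaf', 'cup'] (min_width=12, slack=6)
Line 5: ['version', 'grass', 'walk'] (min_width=18, slack=0)
Line 6: ['storm', 'pepper', 'my'] (min_width=15, slack=3)
Line 7: ['two', 'big'] (min_width=7, slack=11)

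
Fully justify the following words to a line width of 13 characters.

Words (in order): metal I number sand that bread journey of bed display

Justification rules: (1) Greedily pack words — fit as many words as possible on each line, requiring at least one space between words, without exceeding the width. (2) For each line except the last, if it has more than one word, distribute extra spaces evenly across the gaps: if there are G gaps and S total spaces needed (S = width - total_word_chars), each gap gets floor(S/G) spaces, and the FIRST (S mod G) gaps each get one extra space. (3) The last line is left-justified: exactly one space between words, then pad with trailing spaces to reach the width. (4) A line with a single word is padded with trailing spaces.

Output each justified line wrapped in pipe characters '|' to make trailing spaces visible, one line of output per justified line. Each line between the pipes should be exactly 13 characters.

Line 1: ['metal', 'I'] (min_width=7, slack=6)
Line 2: ['number', 'sand'] (min_width=11, slack=2)
Line 3: ['that', 'bread'] (min_width=10, slack=3)
Line 4: ['journey', 'of'] (min_width=10, slack=3)
Line 5: ['bed', 'display'] (min_width=11, slack=2)

Answer: |metal       I|
|number   sand|
|that    bread|
|journey    of|
|bed display  |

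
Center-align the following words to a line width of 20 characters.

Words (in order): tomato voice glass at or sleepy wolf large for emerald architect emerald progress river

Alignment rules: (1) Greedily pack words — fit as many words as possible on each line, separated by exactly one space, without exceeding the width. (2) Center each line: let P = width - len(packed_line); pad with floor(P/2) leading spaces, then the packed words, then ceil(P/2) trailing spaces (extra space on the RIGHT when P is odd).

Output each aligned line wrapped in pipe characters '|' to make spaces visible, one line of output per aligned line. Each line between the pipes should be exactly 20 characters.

Answer: | tomato voice glass |
| at or sleepy wolf  |
| large for emerald  |
| architect emerald  |
|   progress river   |

Derivation:
Line 1: ['tomato', 'voice', 'glass'] (min_width=18, slack=2)
Line 2: ['at', 'or', 'sleepy', 'wolf'] (min_width=17, slack=3)
Line 3: ['large', 'for', 'emerald'] (min_width=17, slack=3)
Line 4: ['architect', 'emerald'] (min_width=17, slack=3)
Line 5: ['progress', 'river'] (min_width=14, slack=6)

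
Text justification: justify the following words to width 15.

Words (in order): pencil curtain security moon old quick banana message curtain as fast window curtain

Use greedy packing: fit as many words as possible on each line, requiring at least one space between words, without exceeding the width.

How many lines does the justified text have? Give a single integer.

Answer: 6

Derivation:
Line 1: ['pencil', 'curtain'] (min_width=14, slack=1)
Line 2: ['security', 'moon'] (min_width=13, slack=2)
Line 3: ['old', 'quick'] (min_width=9, slack=6)
Line 4: ['banana', 'message'] (min_width=14, slack=1)
Line 5: ['curtain', 'as', 'fast'] (min_width=15, slack=0)
Line 6: ['window', 'curtain'] (min_width=14, slack=1)
Total lines: 6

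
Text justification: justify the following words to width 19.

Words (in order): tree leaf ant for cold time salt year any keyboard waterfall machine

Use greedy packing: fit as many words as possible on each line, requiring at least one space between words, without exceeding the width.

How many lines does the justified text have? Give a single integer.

Line 1: ['tree', 'leaf', 'ant', 'for'] (min_width=17, slack=2)
Line 2: ['cold', 'time', 'salt', 'year'] (min_width=19, slack=0)
Line 3: ['any', 'keyboard'] (min_width=12, slack=7)
Line 4: ['waterfall', 'machine'] (min_width=17, slack=2)
Total lines: 4

Answer: 4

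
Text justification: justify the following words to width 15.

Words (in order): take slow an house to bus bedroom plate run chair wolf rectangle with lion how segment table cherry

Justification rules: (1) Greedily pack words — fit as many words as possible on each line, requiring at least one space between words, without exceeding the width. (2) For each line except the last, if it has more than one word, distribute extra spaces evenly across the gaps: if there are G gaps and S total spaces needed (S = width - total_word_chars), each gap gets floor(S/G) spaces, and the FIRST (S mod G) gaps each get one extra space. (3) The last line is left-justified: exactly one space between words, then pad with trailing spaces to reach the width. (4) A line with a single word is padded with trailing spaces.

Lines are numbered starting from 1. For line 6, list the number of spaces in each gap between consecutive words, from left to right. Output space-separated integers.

Line 1: ['take', 'slow', 'an'] (min_width=12, slack=3)
Line 2: ['house', 'to', 'bus'] (min_width=12, slack=3)
Line 3: ['bedroom', 'plate'] (min_width=13, slack=2)
Line 4: ['run', 'chair', 'wolf'] (min_width=14, slack=1)
Line 5: ['rectangle', 'with'] (min_width=14, slack=1)
Line 6: ['lion', 'how'] (min_width=8, slack=7)
Line 7: ['segment', 'table'] (min_width=13, slack=2)
Line 8: ['cherry'] (min_width=6, slack=9)

Answer: 8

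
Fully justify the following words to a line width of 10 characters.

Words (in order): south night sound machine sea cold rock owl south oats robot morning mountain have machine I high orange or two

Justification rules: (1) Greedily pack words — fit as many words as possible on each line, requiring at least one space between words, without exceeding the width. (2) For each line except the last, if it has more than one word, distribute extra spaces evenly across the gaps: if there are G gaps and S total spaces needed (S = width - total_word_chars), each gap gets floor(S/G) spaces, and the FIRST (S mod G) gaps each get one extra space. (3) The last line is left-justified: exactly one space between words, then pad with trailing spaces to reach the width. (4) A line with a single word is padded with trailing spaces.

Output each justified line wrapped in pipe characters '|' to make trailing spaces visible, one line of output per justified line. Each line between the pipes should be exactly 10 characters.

Answer: |south     |
|night     |
|sound     |
|machine   |
|sea   cold|
|rock   owl|
|south oats|
|robot     |
|morning   |
|mountain  |
|have      |
|machine  I|
|high      |
|orange  or|
|two       |

Derivation:
Line 1: ['south'] (min_width=5, slack=5)
Line 2: ['night'] (min_width=5, slack=5)
Line 3: ['sound'] (min_width=5, slack=5)
Line 4: ['machine'] (min_width=7, slack=3)
Line 5: ['sea', 'cold'] (min_width=8, slack=2)
Line 6: ['rock', 'owl'] (min_width=8, slack=2)
Line 7: ['south', 'oats'] (min_width=10, slack=0)
Line 8: ['robot'] (min_width=5, slack=5)
Line 9: ['morning'] (min_width=7, slack=3)
Line 10: ['mountain'] (min_width=8, slack=2)
Line 11: ['have'] (min_width=4, slack=6)
Line 12: ['machine', 'I'] (min_width=9, slack=1)
Line 13: ['high'] (min_width=4, slack=6)
Line 14: ['orange', 'or'] (min_width=9, slack=1)
Line 15: ['two'] (min_width=3, slack=7)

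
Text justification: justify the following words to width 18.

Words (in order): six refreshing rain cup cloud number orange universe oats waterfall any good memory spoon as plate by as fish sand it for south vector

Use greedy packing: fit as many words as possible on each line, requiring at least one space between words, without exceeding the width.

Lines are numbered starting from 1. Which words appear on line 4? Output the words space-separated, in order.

Line 1: ['six', 'refreshing'] (min_width=14, slack=4)
Line 2: ['rain', 'cup', 'cloud'] (min_width=14, slack=4)
Line 3: ['number', 'orange'] (min_width=13, slack=5)
Line 4: ['universe', 'oats'] (min_width=13, slack=5)
Line 5: ['waterfall', 'any', 'good'] (min_width=18, slack=0)
Line 6: ['memory', 'spoon', 'as'] (min_width=15, slack=3)
Line 7: ['plate', 'by', 'as', 'fish'] (min_width=16, slack=2)
Line 8: ['sand', 'it', 'for', 'south'] (min_width=17, slack=1)
Line 9: ['vector'] (min_width=6, slack=12)

Answer: universe oats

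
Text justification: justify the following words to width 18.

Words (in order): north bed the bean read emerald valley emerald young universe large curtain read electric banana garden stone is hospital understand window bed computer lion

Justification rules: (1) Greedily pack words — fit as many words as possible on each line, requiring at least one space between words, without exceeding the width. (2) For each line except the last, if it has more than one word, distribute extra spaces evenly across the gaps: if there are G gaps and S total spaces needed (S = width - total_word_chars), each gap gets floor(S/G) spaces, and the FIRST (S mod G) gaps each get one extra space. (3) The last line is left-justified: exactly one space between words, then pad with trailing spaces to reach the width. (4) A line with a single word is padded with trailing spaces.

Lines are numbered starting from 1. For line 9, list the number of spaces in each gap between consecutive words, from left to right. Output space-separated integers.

Answer: 2

Derivation:
Line 1: ['north', 'bed', 'the', 'bean'] (min_width=18, slack=0)
Line 2: ['read', 'emerald'] (min_width=12, slack=6)
Line 3: ['valley', 'emerald'] (min_width=14, slack=4)
Line 4: ['young', 'universe'] (min_width=14, slack=4)
Line 5: ['large', 'curtain', 'read'] (min_width=18, slack=0)
Line 6: ['electric', 'banana'] (min_width=15, slack=3)
Line 7: ['garden', 'stone', 'is'] (min_width=15, slack=3)
Line 8: ['hospital'] (min_width=8, slack=10)
Line 9: ['understand', 'window'] (min_width=17, slack=1)
Line 10: ['bed', 'computer', 'lion'] (min_width=17, slack=1)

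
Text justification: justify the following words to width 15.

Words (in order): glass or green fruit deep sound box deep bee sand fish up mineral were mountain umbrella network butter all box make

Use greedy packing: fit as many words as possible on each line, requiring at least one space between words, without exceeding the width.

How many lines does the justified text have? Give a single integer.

Line 1: ['glass', 'or', 'green'] (min_width=14, slack=1)
Line 2: ['fruit', 'deep'] (min_width=10, slack=5)
Line 3: ['sound', 'box', 'deep'] (min_width=14, slack=1)
Line 4: ['bee', 'sand', 'fish'] (min_width=13, slack=2)
Line 5: ['up', 'mineral', 'were'] (min_width=15, slack=0)
Line 6: ['mountain'] (min_width=8, slack=7)
Line 7: ['umbrella'] (min_width=8, slack=7)
Line 8: ['network', 'butter'] (min_width=14, slack=1)
Line 9: ['all', 'box', 'make'] (min_width=12, slack=3)
Total lines: 9

Answer: 9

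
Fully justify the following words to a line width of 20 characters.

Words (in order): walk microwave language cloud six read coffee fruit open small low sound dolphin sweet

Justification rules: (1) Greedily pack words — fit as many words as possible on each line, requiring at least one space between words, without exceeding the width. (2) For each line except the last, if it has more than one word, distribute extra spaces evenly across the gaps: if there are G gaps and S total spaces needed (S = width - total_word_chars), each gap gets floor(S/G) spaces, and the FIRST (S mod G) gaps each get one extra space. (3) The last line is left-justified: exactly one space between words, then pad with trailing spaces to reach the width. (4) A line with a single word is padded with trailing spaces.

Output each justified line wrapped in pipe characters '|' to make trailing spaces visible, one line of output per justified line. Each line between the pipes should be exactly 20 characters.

Line 1: ['walk', 'microwave'] (min_width=14, slack=6)
Line 2: ['language', 'cloud', 'six'] (min_width=18, slack=2)
Line 3: ['read', 'coffee', 'fruit'] (min_width=17, slack=3)
Line 4: ['open', 'small', 'low', 'sound'] (min_width=20, slack=0)
Line 5: ['dolphin', 'sweet'] (min_width=13, slack=7)

Answer: |walk       microwave|
|language  cloud  six|
|read   coffee  fruit|
|open small low sound|
|dolphin sweet       |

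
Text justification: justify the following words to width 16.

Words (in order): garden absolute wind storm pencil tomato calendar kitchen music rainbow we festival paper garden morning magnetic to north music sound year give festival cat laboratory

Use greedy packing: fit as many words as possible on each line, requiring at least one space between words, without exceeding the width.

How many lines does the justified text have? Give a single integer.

Answer: 12

Derivation:
Line 1: ['garden', 'absolute'] (min_width=15, slack=1)
Line 2: ['wind', 'storm'] (min_width=10, slack=6)
Line 3: ['pencil', 'tomato'] (min_width=13, slack=3)
Line 4: ['calendar', 'kitchen'] (min_width=16, slack=0)
Line 5: ['music', 'rainbow', 'we'] (min_width=16, slack=0)
Line 6: ['festival', 'paper'] (min_width=14, slack=2)
Line 7: ['garden', 'morning'] (min_width=14, slack=2)
Line 8: ['magnetic', 'to'] (min_width=11, slack=5)
Line 9: ['north', 'music'] (min_width=11, slack=5)
Line 10: ['sound', 'year', 'give'] (min_width=15, slack=1)
Line 11: ['festival', 'cat'] (min_width=12, slack=4)
Line 12: ['laboratory'] (min_width=10, slack=6)
Total lines: 12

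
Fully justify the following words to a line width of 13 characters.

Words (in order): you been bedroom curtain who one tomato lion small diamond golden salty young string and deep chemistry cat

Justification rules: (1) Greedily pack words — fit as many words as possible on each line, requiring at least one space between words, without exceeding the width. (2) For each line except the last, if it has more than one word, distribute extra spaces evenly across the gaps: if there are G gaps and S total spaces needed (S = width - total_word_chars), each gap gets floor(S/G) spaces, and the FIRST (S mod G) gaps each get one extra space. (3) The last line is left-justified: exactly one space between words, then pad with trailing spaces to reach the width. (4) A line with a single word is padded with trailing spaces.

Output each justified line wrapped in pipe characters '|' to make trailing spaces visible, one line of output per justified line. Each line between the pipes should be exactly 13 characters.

Line 1: ['you', 'been'] (min_width=8, slack=5)
Line 2: ['bedroom'] (min_width=7, slack=6)
Line 3: ['curtain', 'who'] (min_width=11, slack=2)
Line 4: ['one', 'tomato'] (min_width=10, slack=3)
Line 5: ['lion', 'small'] (min_width=10, slack=3)
Line 6: ['diamond'] (min_width=7, slack=6)
Line 7: ['golden', 'salty'] (min_width=12, slack=1)
Line 8: ['young', 'string'] (min_width=12, slack=1)
Line 9: ['and', 'deep'] (min_width=8, slack=5)
Line 10: ['chemistry', 'cat'] (min_width=13, slack=0)

Answer: |you      been|
|bedroom      |
|curtain   who|
|one    tomato|
|lion    small|
|diamond      |
|golden  salty|
|young  string|
|and      deep|
|chemistry cat|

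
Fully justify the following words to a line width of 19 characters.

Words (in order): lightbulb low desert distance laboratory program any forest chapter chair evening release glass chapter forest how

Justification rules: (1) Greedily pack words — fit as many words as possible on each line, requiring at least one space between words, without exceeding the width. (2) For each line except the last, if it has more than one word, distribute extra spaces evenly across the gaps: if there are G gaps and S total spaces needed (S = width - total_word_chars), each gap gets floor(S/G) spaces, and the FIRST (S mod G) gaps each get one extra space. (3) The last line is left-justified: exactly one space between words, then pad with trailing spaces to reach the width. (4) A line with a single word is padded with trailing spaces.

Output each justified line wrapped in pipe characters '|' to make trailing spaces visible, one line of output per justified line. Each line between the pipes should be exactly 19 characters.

Line 1: ['lightbulb', 'low'] (min_width=13, slack=6)
Line 2: ['desert', 'distance'] (min_width=15, slack=4)
Line 3: ['laboratory', 'program'] (min_width=18, slack=1)
Line 4: ['any', 'forest', 'chapter'] (min_width=18, slack=1)
Line 5: ['chair', 'evening'] (min_width=13, slack=6)
Line 6: ['release', 'glass'] (min_width=13, slack=6)
Line 7: ['chapter', 'forest', 'how'] (min_width=18, slack=1)

Answer: |lightbulb       low|
|desert     distance|
|laboratory  program|
|any  forest chapter|
|chair       evening|
|release       glass|
|chapter forest how |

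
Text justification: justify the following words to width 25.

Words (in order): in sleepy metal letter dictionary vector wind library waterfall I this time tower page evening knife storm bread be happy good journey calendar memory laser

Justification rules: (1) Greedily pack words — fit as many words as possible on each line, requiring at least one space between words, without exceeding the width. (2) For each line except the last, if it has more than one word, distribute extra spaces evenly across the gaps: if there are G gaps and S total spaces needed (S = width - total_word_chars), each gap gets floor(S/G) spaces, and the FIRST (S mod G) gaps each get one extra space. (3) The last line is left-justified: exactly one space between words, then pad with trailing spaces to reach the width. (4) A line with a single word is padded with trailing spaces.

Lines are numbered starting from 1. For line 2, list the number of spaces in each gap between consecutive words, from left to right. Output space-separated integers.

Answer: 3 2

Derivation:
Line 1: ['in', 'sleepy', 'metal', 'letter'] (min_width=22, slack=3)
Line 2: ['dictionary', 'vector', 'wind'] (min_width=22, slack=3)
Line 3: ['library', 'waterfall', 'I', 'this'] (min_width=24, slack=1)
Line 4: ['time', 'tower', 'page', 'evening'] (min_width=23, slack=2)
Line 5: ['knife', 'storm', 'bread', 'be'] (min_width=20, slack=5)
Line 6: ['happy', 'good', 'journey'] (min_width=18, slack=7)
Line 7: ['calendar', 'memory', 'laser'] (min_width=21, slack=4)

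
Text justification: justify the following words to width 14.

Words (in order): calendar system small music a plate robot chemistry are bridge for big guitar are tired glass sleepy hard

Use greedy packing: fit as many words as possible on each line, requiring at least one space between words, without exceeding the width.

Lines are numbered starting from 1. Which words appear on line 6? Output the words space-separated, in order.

Answer: bridge for big

Derivation:
Line 1: ['calendar'] (min_width=8, slack=6)
Line 2: ['system', 'small'] (min_width=12, slack=2)
Line 3: ['music', 'a', 'plate'] (min_width=13, slack=1)
Line 4: ['robot'] (min_width=5, slack=9)
Line 5: ['chemistry', 'are'] (min_width=13, slack=1)
Line 6: ['bridge', 'for', 'big'] (min_width=14, slack=0)
Line 7: ['guitar', 'are'] (min_width=10, slack=4)
Line 8: ['tired', 'glass'] (min_width=11, slack=3)
Line 9: ['sleepy', 'hard'] (min_width=11, slack=3)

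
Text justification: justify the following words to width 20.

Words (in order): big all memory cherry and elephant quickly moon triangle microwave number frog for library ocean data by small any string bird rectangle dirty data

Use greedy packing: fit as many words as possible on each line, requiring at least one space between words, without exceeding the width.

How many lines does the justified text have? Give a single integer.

Answer: 9

Derivation:
Line 1: ['big', 'all', 'memory'] (min_width=14, slack=6)
Line 2: ['cherry', 'and', 'elephant'] (min_width=19, slack=1)
Line 3: ['quickly', 'moon'] (min_width=12, slack=8)
Line 4: ['triangle', 'microwave'] (min_width=18, slack=2)
Line 5: ['number', 'frog', 'for'] (min_width=15, slack=5)
Line 6: ['library', 'ocean', 'data'] (min_width=18, slack=2)
Line 7: ['by', 'small', 'any', 'string'] (min_width=19, slack=1)
Line 8: ['bird', 'rectangle', 'dirty'] (min_width=20, slack=0)
Line 9: ['data'] (min_width=4, slack=16)
Total lines: 9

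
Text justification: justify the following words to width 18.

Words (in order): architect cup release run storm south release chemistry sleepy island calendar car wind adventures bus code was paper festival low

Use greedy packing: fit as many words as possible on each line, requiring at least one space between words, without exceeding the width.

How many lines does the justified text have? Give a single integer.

Line 1: ['architect', 'cup'] (min_width=13, slack=5)
Line 2: ['release', 'run', 'storm'] (min_width=17, slack=1)
Line 3: ['south', 'release'] (min_width=13, slack=5)
Line 4: ['chemistry', 'sleepy'] (min_width=16, slack=2)
Line 5: ['island', 'calendar'] (min_width=15, slack=3)
Line 6: ['car', 'wind'] (min_width=8, slack=10)
Line 7: ['adventures', 'bus'] (min_width=14, slack=4)
Line 8: ['code', 'was', 'paper'] (min_width=14, slack=4)
Line 9: ['festival', 'low'] (min_width=12, slack=6)
Total lines: 9

Answer: 9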